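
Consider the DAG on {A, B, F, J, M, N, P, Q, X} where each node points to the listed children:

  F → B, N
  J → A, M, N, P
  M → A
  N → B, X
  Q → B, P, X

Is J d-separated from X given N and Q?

Enumerating the 6 paths from J to X and testing each for blocking by {N, Q}:
Path 1: J → P ← Q → B ← N → X
  P is a collider here and neither P nor any of its descendants is conditioned on, so the collider stays closed — the path is blocked at P.
Path 2: J → P ← Q → B ← F → N → X
  P is a collider here and neither P nor any of its descendants is conditioned on, so the collider stays closed — the path is blocked at P.
Path 3: J → P ← Q → X
  P is a collider here and neither P nor any of its descendants is conditioned on, so the collider stays closed — the path is blocked at P.
Path 4: J → N ← F → B ← Q → X
  B is a collider here and neither B nor any of its descendants is conditioned on, so the collider stays closed — the path is blocked at B.
Path 5: J → N → B ← Q → X
  N is a chain here and N is conditioned on, so the path is blocked at N.
Path 6: J → N → X
  N is a chain here and N is conditioned on, so the path is blocked at N.
All paths are blocked; J ⊥ X | {N, Q} holds.

Yes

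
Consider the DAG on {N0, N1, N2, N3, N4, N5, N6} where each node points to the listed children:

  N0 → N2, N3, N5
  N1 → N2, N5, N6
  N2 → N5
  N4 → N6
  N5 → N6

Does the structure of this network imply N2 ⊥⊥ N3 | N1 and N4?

No — N2 and N3 are not d-separated given {N1, N4}.

Enumerating the 4 paths from N2 to N3 and testing each for blocking by {N1, N4}:
  1. N2 ← N0 → N3 — N0:fork[open] ⇒ active
  2. N2 ← N1 → N6 ← N5 ← N0 → N3 — N1:fork[blocks]; N6:collider[blocks]; N5:chain[open]; N0:fork[open] ⇒ blocked
  3. N2 ← N1 → N5 ← N0 → N3 — N1:fork[blocks]; N5:collider[blocks]; N0:fork[open] ⇒ blocked
  4. N2 → N5 ← N0 → N3 — N5:collider[blocks]; N0:fork[open] ⇒ blocked
Since the path N2 ← N0 → N3 is active, N2 and N3 are not d-separated given {N1, N4}.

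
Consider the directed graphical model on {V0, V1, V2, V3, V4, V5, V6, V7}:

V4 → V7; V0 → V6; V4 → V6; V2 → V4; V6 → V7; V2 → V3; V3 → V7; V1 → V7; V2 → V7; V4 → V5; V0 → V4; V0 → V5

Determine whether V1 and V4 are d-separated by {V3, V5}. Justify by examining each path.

Enumerating the 6 paths from V1 to V4 and testing each for blocking by {V3, V5}:
  1. V1 → V7 ← V4 — V7:collider[blocks] ⇒ blocked
  2. V1 → V7 ← V2 → V4 — V7:collider[blocks]; V2:fork[open] ⇒ blocked
  3. V1 → V7 ← V3 ← V2 → V4 — V7:collider[blocks]; V3:chain[blocks]; V2:fork[open] ⇒ blocked
  4. V1 → V7 ← V6 ← V4 — V7:collider[blocks]; V6:chain[open] ⇒ blocked
  5. V1 → V7 ← V6 ← V0 → V4 — V7:collider[blocks]; V6:chain[open]; V0:fork[open] ⇒ blocked
  6. V1 → V7 ← V6 ← V0 → V5 ← V4 — V7:collider[blocks]; V6:chain[open]; V0:fork[open]; V5:collider[open] ⇒ blocked
Since every path is blocked, d-separation holds.

Yes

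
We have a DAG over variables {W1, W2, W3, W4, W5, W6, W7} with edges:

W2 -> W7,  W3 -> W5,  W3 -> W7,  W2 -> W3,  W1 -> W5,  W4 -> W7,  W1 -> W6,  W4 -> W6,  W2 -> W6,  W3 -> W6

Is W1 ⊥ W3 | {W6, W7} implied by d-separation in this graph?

No

6 paths connect W1 and W3; each must be blocked for d-separation to hold:
  1. W1 → W5 ← W3 — W5:collider[blocks] ⇒ blocked
  2. W1 → W6 ← W4 → W7 ← W2 → W3 — W6:collider[open]; W4:fork[open]; W7:collider[open]; W2:fork[open] ⇒ active
  3. W1 → W6 ← W4 → W7 ← W3 — W6:collider[open]; W4:fork[open]; W7:collider[open] ⇒ active
  4. W1 → W6 ← W2 → W7 ← W3 — W6:collider[open]; W2:fork[open]; W7:collider[open] ⇒ active
  5. W1 → W6 ← W2 → W3 — W6:collider[open]; W2:fork[open] ⇒ active
  6. W1 → W6 ← W3 — W6:collider[open] ⇒ active
Since the path W1 → W6 ← W4 → W7 ← W2 → W3 is active, W1 and W3 are not d-separated given {W6, W7}.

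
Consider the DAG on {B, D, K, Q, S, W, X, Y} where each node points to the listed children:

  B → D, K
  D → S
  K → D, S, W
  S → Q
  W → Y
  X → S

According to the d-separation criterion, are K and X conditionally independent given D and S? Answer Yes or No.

3 paths connect K and X; each must be blocked for d-separation to hold:
Path 1: K ← B → D → S ← X
  D is a chain here and D is conditioned on, so the path is blocked at D.
Path 2: K → D → S ← X
  D is a chain here and D is conditioned on, so the path is blocked at D.
Path 3: K → S ← X
  S is a collider and S is conditioned on, which opens it — no node blocks this path, so it is active.
Because an active path exists, K and X are not d-separated.

No — K and X are not d-separated given {D, S}.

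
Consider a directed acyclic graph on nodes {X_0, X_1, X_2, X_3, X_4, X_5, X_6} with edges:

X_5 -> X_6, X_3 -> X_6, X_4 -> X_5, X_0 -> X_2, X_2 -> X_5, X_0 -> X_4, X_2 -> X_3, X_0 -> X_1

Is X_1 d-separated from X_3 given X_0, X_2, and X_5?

Enumerating the 4 paths from X_1 to X_3 and testing each for blocking by {X_0, X_2, X_5}:
Path 1: X_1 ← X_0 → X_4 → X_5 ← X_2 → X_3
  X_0 is a fork here and X_0 is conditioned on, so the path is blocked at X_0.
Path 2: X_1 ← X_0 → X_4 → X_5 → X_6 ← X_3
  X_0 is a fork here and X_0 is conditioned on, so the path is blocked at X_0.
Path 3: X_1 ← X_0 → X_2 → X_5 → X_6 ← X_3
  X_0 is a fork here and X_0 is conditioned on, so the path is blocked at X_0.
Path 4: X_1 ← X_0 → X_2 → X_3
  X_0 is a fork here and X_0 is conditioned on, so the path is blocked at X_0.
Since every path is blocked, d-separation holds.

Yes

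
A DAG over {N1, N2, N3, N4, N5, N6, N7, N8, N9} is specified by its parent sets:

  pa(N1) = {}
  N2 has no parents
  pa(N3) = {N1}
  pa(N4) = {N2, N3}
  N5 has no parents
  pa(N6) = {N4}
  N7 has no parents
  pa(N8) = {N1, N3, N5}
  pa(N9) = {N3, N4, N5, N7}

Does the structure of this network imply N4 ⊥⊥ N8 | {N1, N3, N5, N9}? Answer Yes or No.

Yes

6 paths connect N4 and N8; each must be blocked for d-separation to hold:
Path 1: N4 ← N3 ← N1 → N8
  N3 is a chain here and N3 is conditioned on, so the path is blocked at N3.
Path 2: N4 ← N3 → N9 ← N5 → N8
  N3 is a fork here and N3 is conditioned on, so the path is blocked at N3.
Path 3: N4 ← N3 → N8
  N3 is a fork here and N3 is conditioned on, so the path is blocked at N3.
Path 4: N4 → N9 ← N3 ← N1 → N8
  N3 is a chain here and N3 is conditioned on, so the path is blocked at N3.
Path 5: N4 → N9 ← N3 → N8
  N3 is a fork here and N3 is conditioned on, so the path is blocked at N3.
Path 6: N4 → N9 ← N5 → N8
  N5 is a fork here and N5 is conditioned on, so the path is blocked at N5.
Since every path is blocked, d-separation holds.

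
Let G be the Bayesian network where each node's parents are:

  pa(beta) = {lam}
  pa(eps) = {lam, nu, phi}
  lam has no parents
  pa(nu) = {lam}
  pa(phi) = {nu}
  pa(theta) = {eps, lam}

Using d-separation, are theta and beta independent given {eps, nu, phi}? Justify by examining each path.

4 paths connect theta and beta; each must be blocked for d-separation to hold:
Path 1: theta ← eps ← phi ← nu ← lam → beta
  eps is a chain here and eps is conditioned on, so the path is blocked at eps.
Path 2: theta ← eps ← lam → beta
  eps is a chain here and eps is conditioned on, so the path is blocked at eps.
Path 3: theta ← eps ← nu ← lam → beta
  eps is a chain here and eps is conditioned on, so the path is blocked at eps.
Path 4: theta ← lam → beta
  lam is a fork and lam is not conditioned on — no node blocks this path, so it is active.
Because an active path exists, theta and beta are not d-separated.

No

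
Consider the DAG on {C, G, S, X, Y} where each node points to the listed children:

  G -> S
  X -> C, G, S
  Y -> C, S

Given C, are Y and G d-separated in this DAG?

There are 4 undirected paths between Y and G; checking each against the conditioning set {C}:
Path 1: Y → C ← X → G
  C is a collider and C is conditioned on, which opens it; X is a fork and X is not conditioned on — no node blocks this path, so it is active.
Path 2: Y → C ← X → S ← G
  S is a collider here and neither S nor any of its descendants is conditioned on, so the collider stays closed — the path is blocked at S.
Path 3: Y → S ← G
  S is a collider here and neither S nor any of its descendants is conditioned on, so the collider stays closed — the path is blocked at S.
Path 4: Y → S ← X → G
  S is a collider here and neither S nor any of its descendants is conditioned on, so the collider stays closed — the path is blocked at S.
At least one path is unblocked, so d-separation fails.

No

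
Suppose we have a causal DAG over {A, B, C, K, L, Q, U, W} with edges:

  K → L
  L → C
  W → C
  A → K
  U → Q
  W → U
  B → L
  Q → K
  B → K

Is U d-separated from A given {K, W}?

We examine all 3 paths between U and A:
Path 1: U ← W → C ← L ← B → K ← A
  W is a fork here and W is conditioned on, so the path is blocked at W.
Path 2: U ← W → C ← L ← K ← A
  W is a fork here and W is conditioned on, so the path is blocked at W.
Path 3: U → Q → K ← A
  Q is a chain and Q is not conditioned on; K is a collider and K is conditioned on, which opens it — no node blocks this path, so it is active.
At least one path is unblocked, so d-separation fails.

No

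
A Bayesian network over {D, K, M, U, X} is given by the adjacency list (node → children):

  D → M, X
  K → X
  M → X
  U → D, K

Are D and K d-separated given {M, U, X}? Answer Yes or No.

3 paths connect D and K; each must be blocked for d-separation to hold:
Path 1: D → M → X ← K
  M is a chain here and M is conditioned on, so the path is blocked at M.
Path 2: D ← U → K
  U is a fork here and U is conditioned on, so the path is blocked at U.
Path 3: D → X ← K
  X is a collider and X is conditioned on, which opens it — no node blocks this path, so it is active.
Because an active path exists, D and K are not d-separated.

No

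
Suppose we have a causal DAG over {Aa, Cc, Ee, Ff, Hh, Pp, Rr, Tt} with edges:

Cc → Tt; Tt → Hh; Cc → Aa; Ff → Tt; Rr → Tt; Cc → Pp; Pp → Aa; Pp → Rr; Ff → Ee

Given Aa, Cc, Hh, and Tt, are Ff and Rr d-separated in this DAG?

There are 3 undirected paths between Ff and Rr; checking each against the conditioning set {Aa, Cc, Hh, Tt}:
Path 1: Ff → Tt ← Cc → Pp → Rr
  Cc is a fork here and Cc is conditioned on, so the path is blocked at Cc.
Path 2: Ff → Tt ← Cc → Aa ← Pp → Rr
  Cc is a fork here and Cc is conditioned on, so the path is blocked at Cc.
Path 3: Ff → Tt ← Rr
  Tt is a collider and Tt is conditioned on, which opens it — no node blocks this path, so it is active.
Since the path Ff → Tt ← Rr is active, Ff and Rr are not d-separated given {Aa, Cc, Hh, Tt}.

No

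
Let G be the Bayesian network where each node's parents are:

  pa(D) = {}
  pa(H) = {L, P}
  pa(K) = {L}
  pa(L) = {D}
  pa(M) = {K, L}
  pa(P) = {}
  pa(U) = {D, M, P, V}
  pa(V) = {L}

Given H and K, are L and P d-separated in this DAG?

5 paths connect L and P; each must be blocked for d-separation to hold:
Path 1: L → H ← P
  H is a collider and H is conditioned on, which opens it — no node blocks this path, so it is active.
Path 2: L → K → M → U ← P
  K is a chain here and K is conditioned on, so the path is blocked at K.
Path 3: L → V → U ← P
  U is a collider here and neither U nor any of its descendants is conditioned on, so the collider stays closed — the path is blocked at U.
Path 4: L → M → U ← P
  U is a collider here and neither U nor any of its descendants is conditioned on, so the collider stays closed — the path is blocked at U.
Path 5: L ← D → U ← P
  U is a collider here and neither U nor any of its descendants is conditioned on, so the collider stays closed — the path is blocked at U.
Since the path L → H ← P is active, L and P are not d-separated given {H, K}.

No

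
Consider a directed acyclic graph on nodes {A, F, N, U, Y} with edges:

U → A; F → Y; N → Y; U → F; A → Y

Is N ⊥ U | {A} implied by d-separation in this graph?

There are 2 undirected paths between N and U; checking each against the conditioning set {A}:
Path 1: N → Y ← A ← U
  Y is a collider here and neither Y nor any of its descendants is conditioned on, so the collider stays closed — the path is blocked at Y.
Path 2: N → Y ← F ← U
  Y is a collider here and neither Y nor any of its descendants is conditioned on, so the collider stays closed — the path is blocked at Y.
Since every path is blocked, d-separation holds.

Yes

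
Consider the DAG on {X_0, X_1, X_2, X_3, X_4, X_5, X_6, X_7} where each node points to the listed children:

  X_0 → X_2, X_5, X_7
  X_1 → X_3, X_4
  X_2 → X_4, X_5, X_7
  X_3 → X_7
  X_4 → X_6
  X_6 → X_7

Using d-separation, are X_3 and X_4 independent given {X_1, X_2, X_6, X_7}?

There are 5 undirected paths between X_3 and X_4; checking each against the conditioning set {X_1, X_2, X_6, X_7}:
Path 1: X_3 ← X_1 → X_4
  X_1 is a fork here and X_1 is conditioned on, so the path is blocked at X_1.
Path 2: X_3 → X_7 ← X_2 → X_4
  X_2 is a fork here and X_2 is conditioned on, so the path is blocked at X_2.
Path 3: X_3 → X_7 ← X_0 → X_5 ← X_2 → X_4
  X_5 is a collider here and neither X_5 nor any of its descendants is conditioned on, so the collider stays closed — the path is blocked at X_5.
Path 4: X_3 → X_7 ← X_0 → X_2 → X_4
  X_2 is a chain here and X_2 is conditioned on, so the path is blocked at X_2.
Path 5: X_3 → X_7 ← X_6 ← X_4
  X_6 is a chain here and X_6 is conditioned on, so the path is blocked at X_6.
All paths are blocked; X_3 ⊥ X_4 | {X_1, X_2, X_6, X_7} holds.

Yes — X_3 and X_4 are d-separated given {X_1, X_2, X_6, X_7}.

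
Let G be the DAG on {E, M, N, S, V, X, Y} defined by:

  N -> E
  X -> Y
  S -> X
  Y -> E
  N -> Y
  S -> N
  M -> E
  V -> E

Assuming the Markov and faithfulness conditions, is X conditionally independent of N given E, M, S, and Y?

There are 3 undirected paths between X and N; checking each against the conditioning set {E, M, S, Y}:
Path 1: X → Y → E ← N
  Y is a chain here and Y is conditioned on, so the path is blocked at Y.
Path 2: X → Y ← N
  Y is a collider and Y is conditioned on, which opens it — no node blocks this path, so it is active.
Path 3: X ← S → N
  S is a fork here and S is conditioned on, so the path is blocked at S.
At least one path is unblocked, so d-separation fails.

No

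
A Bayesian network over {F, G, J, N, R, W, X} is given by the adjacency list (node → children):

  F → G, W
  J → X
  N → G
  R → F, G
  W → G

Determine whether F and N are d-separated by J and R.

Enumerating the 3 paths from F to N and testing each for blocking by {J, R}:
  1. F → W → G ← N — W:chain[open]; G:collider[blocks] ⇒ blocked
  2. F ← R → G ← N — R:fork[blocks]; G:collider[blocks] ⇒ blocked
  3. F → G ← N — G:collider[blocks] ⇒ blocked
All paths are blocked; F ⊥ N | {J, R} holds.

Yes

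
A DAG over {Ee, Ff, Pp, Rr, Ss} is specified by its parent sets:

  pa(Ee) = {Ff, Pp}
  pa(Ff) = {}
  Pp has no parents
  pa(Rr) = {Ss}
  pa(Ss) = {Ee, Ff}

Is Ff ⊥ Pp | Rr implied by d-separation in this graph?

Enumerating the 2 paths from Ff to Pp and testing each for blocking by {Rr}:
Path 1: Ff → Ss ← Ee ← Pp
  Ss is a collider and its descendant Rr is conditioned on, which opens it; Ee is a chain and Ee is not conditioned on — no node blocks this path, so it is active.
Path 2: Ff → Ee ← Pp
  Ee is a collider and its descendant Rr is conditioned on, which opens it — no node blocks this path, so it is active.
Since the path Ff → Ss ← Ee ← Pp is active, Ff and Pp are not d-separated given {Rr}.

No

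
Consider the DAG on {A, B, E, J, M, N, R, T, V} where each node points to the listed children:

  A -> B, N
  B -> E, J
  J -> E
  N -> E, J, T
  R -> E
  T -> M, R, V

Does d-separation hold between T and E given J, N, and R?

Yes

We examine all 6 paths between T and E:
  1. T → R → E — R:chain[blocks] ⇒ blocked
  2. T ← N → J ← B → E — N:fork[blocks]; J:collider[open]; B:fork[open] ⇒ blocked
  3. T ← N → J → E — N:fork[blocks]; J:chain[blocks] ⇒ blocked
  4. T ← N ← A → B → J → E — N:chain[blocks]; A:fork[open]; B:chain[open]; J:chain[blocks] ⇒ blocked
  5. T ← N ← A → B → E — N:chain[blocks]; A:fork[open]; B:chain[open] ⇒ blocked
  6. T ← N → E — N:fork[blocks] ⇒ blocked
Every path is blocked, so T and E are d-separated given {J, N, R}.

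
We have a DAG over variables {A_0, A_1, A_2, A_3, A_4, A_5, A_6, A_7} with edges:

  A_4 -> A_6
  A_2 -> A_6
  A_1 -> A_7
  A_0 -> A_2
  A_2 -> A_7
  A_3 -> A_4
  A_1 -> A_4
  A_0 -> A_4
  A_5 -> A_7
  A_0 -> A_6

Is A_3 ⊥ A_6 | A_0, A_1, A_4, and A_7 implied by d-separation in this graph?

Yes

5 paths connect A_3 and A_6; each must be blocked for d-separation to hold:
  1. A_3 → A_4 ← A_0 → A_2 → A_6 — A_4:collider[open]; A_0:fork[blocks]; A_2:chain[open] ⇒ blocked
  2. A_3 → A_4 ← A_0 → A_6 — A_4:collider[open]; A_0:fork[blocks] ⇒ blocked
  3. A_3 → A_4 → A_6 — A_4:chain[blocks] ⇒ blocked
  4. A_3 → A_4 ← A_1 → A_7 ← A_2 ← A_0 → A_6 — A_4:collider[open]; A_1:fork[blocks]; A_7:collider[open]; A_2:chain[open]; A_0:fork[blocks] ⇒ blocked
  5. A_3 → A_4 ← A_1 → A_7 ← A_2 → A_6 — A_4:collider[open]; A_1:fork[blocks]; A_7:collider[open]; A_2:fork[open] ⇒ blocked
Every path is blocked, so A_3 and A_6 are d-separated given {A_0, A_1, A_4, A_7}.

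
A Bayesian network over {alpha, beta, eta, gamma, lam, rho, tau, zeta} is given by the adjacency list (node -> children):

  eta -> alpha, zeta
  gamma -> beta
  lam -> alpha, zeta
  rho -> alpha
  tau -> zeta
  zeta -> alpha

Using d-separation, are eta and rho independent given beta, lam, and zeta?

Yes

We examine all 3 paths between eta and rho:
  1. eta → alpha ← rho — alpha:collider[blocks] ⇒ blocked
  2. eta → zeta ← lam → alpha ← rho — zeta:collider[open]; lam:fork[blocks]; alpha:collider[blocks] ⇒ blocked
  3. eta → zeta → alpha ← rho — zeta:chain[blocks]; alpha:collider[blocks] ⇒ blocked
Every path is blocked, so eta and rho are d-separated given {beta, lam, zeta}.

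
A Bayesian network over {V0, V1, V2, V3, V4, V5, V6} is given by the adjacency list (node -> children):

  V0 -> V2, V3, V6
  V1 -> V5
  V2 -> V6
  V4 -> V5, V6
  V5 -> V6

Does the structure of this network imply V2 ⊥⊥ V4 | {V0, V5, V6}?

No — V2 and V4 are not d-separated given {V0, V5, V6}.

There are 4 undirected paths between V2 and V4; checking each against the conditioning set {V0, V5, V6}:
Path 1: V2 → V6 ← V4
  V6 is a collider and V6 is conditioned on, which opens it — no node blocks this path, so it is active.
Path 2: V2 → V6 ← V5 ← V4
  V5 is a chain here and V5 is conditioned on, so the path is blocked at V5.
Path 3: V2 ← V0 → V6 ← V4
  V0 is a fork here and V0 is conditioned on, so the path is blocked at V0.
Path 4: V2 ← V0 → V6 ← V5 ← V4
  V0 is a fork here and V0 is conditioned on, so the path is blocked at V0.
At least one path is unblocked, so d-separation fails.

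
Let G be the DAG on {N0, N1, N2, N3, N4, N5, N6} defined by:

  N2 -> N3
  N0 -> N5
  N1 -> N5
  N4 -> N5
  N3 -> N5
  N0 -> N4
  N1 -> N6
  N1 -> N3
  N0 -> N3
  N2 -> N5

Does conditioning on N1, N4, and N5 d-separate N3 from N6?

Yes

5 paths connect N3 and N6; each must be blocked for d-separation to hold:
Path 1: N3 ← N1 → N6
  N1 is a fork here and N1 is conditioned on, so the path is blocked at N1.
Path 2: N3 ← N2 → N5 ← N1 → N6
  N1 is a fork here and N1 is conditioned on, so the path is blocked at N1.
Path 3: N3 ← N0 → N4 → N5 ← N1 → N6
  N4 is a chain here and N4 is conditioned on, so the path is blocked at N4.
Path 4: N3 ← N0 → N5 ← N1 → N6
  N1 is a fork here and N1 is conditioned on, so the path is blocked at N1.
Path 5: N3 → N5 ← N1 → N6
  N1 is a fork here and N1 is conditioned on, so the path is blocked at N1.
Since every path is blocked, d-separation holds.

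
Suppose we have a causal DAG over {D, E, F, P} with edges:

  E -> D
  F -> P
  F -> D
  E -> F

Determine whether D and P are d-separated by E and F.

Yes

Enumerating the 2 paths from D to P and testing each for blocking by {E, F}:
Path 1: D ← F → P
  F is a fork here and F is conditioned on, so the path is blocked at F.
Path 2: D ← E → F → P
  E is a fork here and E is conditioned on, so the path is blocked at E.
Since every path is blocked, d-separation holds.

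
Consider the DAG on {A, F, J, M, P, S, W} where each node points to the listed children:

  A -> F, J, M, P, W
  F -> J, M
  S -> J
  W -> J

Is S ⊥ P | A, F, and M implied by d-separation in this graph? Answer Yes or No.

Yes — S and P are d-separated given {A, F, M}.

There are 4 undirected paths between S and P; checking each against the conditioning set {A, F, M}:
Path 1: S → J ← W ← A → P
  J is a collider here and neither J nor any of its descendants is conditioned on, so the collider stays closed — the path is blocked at J.
Path 2: S → J ← A → P
  J is a collider here and neither J nor any of its descendants is conditioned on, so the collider stays closed — the path is blocked at J.
Path 3: S → J ← F ← A → P
  J is a collider here and neither J nor any of its descendants is conditioned on, so the collider stays closed — the path is blocked at J.
Path 4: S → J ← F → M ← A → P
  J is a collider here and neither J nor any of its descendants is conditioned on, so the collider stays closed — the path is blocked at J.
Since every path is blocked, d-separation holds.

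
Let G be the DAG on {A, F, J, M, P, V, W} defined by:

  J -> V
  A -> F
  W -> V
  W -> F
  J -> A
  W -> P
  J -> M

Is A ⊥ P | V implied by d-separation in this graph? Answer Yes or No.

No

Enumerating the 2 paths from A to P and testing each for blocking by {V}:
Path 1: A ← J → V ← W → P
  J is a fork and J is not conditioned on; V is a collider and V is conditioned on, which opens it; W is a fork and W is not conditioned on — no node blocks this path, so it is active.
Path 2: A → F ← W → P
  F is a collider here and neither F nor any of its descendants is conditioned on, so the collider stays closed — the path is blocked at F.
At least one path is unblocked, so d-separation fails.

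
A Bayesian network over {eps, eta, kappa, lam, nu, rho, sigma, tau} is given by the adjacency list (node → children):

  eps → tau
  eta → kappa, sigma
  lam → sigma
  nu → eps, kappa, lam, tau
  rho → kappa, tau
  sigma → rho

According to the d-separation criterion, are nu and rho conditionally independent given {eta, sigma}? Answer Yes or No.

6 paths connect nu and rho; each must be blocked for d-separation to hold:
  1. nu → lam → sigma ← eta → kappa ← rho — lam:chain[open]; sigma:collider[open]; eta:fork[blocks]; kappa:collider[blocks] ⇒ blocked
  2. nu → lam → sigma → rho — lam:chain[open]; sigma:chain[blocks] ⇒ blocked
  3. nu → eps → tau ← rho — eps:chain[open]; tau:collider[blocks] ⇒ blocked
  4. nu → tau ← rho — tau:collider[blocks] ⇒ blocked
  5. nu → kappa ← eta → sigma → rho — kappa:collider[blocks]; eta:fork[blocks]; sigma:chain[blocks] ⇒ blocked
  6. nu → kappa ← rho — kappa:collider[blocks] ⇒ blocked
Since every path is blocked, d-separation holds.

Yes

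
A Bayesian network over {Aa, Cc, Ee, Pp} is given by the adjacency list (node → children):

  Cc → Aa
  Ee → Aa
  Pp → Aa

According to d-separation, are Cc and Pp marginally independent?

Yes

Only one path connects Cc and Pp:
  1. Cc → Aa ← Pp — Aa:collider[blocks] ⇒ blocked
Every path is blocked, so Cc and Pp are d-separated given ∅.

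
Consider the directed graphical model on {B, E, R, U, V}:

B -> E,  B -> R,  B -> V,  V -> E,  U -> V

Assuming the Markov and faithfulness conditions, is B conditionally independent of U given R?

2 paths connect B and U; each must be blocked for d-separation to hold:
Path 1: B → E ← V ← U
  E is a collider here and neither E nor any of its descendants is conditioned on, so the collider stays closed — the path is blocked at E.
Path 2: B → V ← U
  V is a collider here and neither V nor any of its descendants is conditioned on, so the collider stays closed — the path is blocked at V.
Every path is blocked, so B and U are d-separated given {R}.

Yes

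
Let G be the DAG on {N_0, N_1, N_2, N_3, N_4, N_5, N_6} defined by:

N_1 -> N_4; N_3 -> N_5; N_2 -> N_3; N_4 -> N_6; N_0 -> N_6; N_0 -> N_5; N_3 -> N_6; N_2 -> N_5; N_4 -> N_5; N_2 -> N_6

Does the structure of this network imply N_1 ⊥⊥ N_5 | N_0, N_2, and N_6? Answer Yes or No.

Enumerating the 6 paths from N_1 to N_5 and testing each for blocking by {N_0, N_2, N_6}:
Path 1: N_1 → N_4 → N_6 ← N_3 ← N_2 → N_5
  N_2 is a fork here and N_2 is conditioned on, so the path is blocked at N_2.
Path 2: N_1 → N_4 → N_6 ← N_3 → N_5
  N_4 is a chain and N_4 is not conditioned on; N_6 is a collider and N_6 is conditioned on, which opens it; N_3 is a fork and N_3 is not conditioned on — no node blocks this path, so it is active.
Path 3: N_1 → N_4 → N_6 ← N_0 → N_5
  N_0 is a fork here and N_0 is conditioned on, so the path is blocked at N_0.
Path 4: N_1 → N_4 → N_6 ← N_2 → N_3 → N_5
  N_2 is a fork here and N_2 is conditioned on, so the path is blocked at N_2.
Path 5: N_1 → N_4 → N_6 ← N_2 → N_5
  N_2 is a fork here and N_2 is conditioned on, so the path is blocked at N_2.
Path 6: N_1 → N_4 → N_5
  N_4 is a chain and N_4 is not conditioned on — no node blocks this path, so it is active.
Because an active path exists, N_1 and N_5 are not d-separated.

No — N_1 and N_5 are not d-separated given {N_0, N_2, N_6}.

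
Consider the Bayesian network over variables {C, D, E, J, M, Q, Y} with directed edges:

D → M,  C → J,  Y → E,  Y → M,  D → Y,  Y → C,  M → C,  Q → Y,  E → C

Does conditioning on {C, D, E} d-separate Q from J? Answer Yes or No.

Yes

4 paths connect Q and J; each must be blocked for d-separation to hold:
Path 1: Q → Y → M → C → J
  C is a chain here and C is conditioned on, so the path is blocked at C.
Path 2: Q → Y → C → J
  C is a chain here and C is conditioned on, so the path is blocked at C.
Path 3: Q → Y ← D → M → C → J
  D is a fork here and D is conditioned on, so the path is blocked at D.
Path 4: Q → Y → E → C → J
  E is a chain here and E is conditioned on, so the path is blocked at E.
Every path is blocked, so Q and J are d-separated given {C, D, E}.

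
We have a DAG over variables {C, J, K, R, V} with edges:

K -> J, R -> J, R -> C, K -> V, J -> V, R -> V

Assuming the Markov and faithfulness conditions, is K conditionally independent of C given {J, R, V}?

There are 4 undirected paths between K and C; checking each against the conditioning set {J, R, V}:
Path 1: K → V ← R → C
  R is a fork here and R is conditioned on, so the path is blocked at R.
Path 2: K → V ← J ← R → C
  J is a chain here and J is conditioned on, so the path is blocked at J.
Path 3: K → J ← R → C
  R is a fork here and R is conditioned on, so the path is blocked at R.
Path 4: K → J → V ← R → C
  J is a chain here and J is conditioned on, so the path is blocked at J.
Since every path is blocked, d-separation holds.

Yes — K and C are d-separated given {J, R, V}.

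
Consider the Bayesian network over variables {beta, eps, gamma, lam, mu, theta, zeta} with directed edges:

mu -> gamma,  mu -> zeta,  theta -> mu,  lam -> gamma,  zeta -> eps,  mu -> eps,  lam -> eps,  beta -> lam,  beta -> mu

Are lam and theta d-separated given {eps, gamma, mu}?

No

We examine all 4 paths between lam and theta:
  1. lam ← beta → mu ← theta — beta:fork[open]; mu:collider[open] ⇒ active
  2. lam → eps ← mu ← theta — eps:collider[open]; mu:chain[blocks] ⇒ blocked
  3. lam → eps ← zeta ← mu ← theta — eps:collider[open]; zeta:chain[open]; mu:chain[blocks] ⇒ blocked
  4. lam → gamma ← mu ← theta — gamma:collider[open]; mu:chain[blocks] ⇒ blocked
Because an active path exists, lam and theta are not d-separated.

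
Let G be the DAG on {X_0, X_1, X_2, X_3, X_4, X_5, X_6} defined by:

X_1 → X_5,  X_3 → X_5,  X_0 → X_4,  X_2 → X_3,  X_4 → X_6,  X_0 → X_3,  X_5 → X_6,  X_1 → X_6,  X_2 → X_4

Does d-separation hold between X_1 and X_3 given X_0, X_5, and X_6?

No

6 paths connect X_1 and X_3; each must be blocked for d-separation to hold:
Path 1: X_1 → X_6 ← X_5 ← X_3
  X_5 is a chain here and X_5 is conditioned on, so the path is blocked at X_5.
Path 2: X_1 → X_6 ← X_4 ← X_0 → X_3
  X_0 is a fork here and X_0 is conditioned on, so the path is blocked at X_0.
Path 3: X_1 → X_6 ← X_4 ← X_2 → X_3
  X_6 is a collider and X_6 is conditioned on, which opens it; X_4 is a chain and X_4 is not conditioned on; X_2 is a fork and X_2 is not conditioned on — no node blocks this path, so it is active.
Path 4: X_1 → X_5 → X_6 ← X_4 ← X_0 → X_3
  X_5 is a chain here and X_5 is conditioned on, so the path is blocked at X_5.
Path 5: X_1 → X_5 → X_6 ← X_4 ← X_2 → X_3
  X_5 is a chain here and X_5 is conditioned on, so the path is blocked at X_5.
Path 6: X_1 → X_5 ← X_3
  X_5 is a collider and X_5 is conditioned on, which opens it — no node blocks this path, so it is active.
Because an active path exists, X_1 and X_3 are not d-separated.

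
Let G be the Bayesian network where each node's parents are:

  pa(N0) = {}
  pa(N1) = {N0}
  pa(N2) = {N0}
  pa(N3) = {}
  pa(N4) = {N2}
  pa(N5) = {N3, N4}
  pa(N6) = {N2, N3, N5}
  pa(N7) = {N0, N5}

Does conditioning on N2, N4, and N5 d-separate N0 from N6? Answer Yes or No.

Enumerating the 6 paths from N0 to N6 and testing each for blocking by {N2, N4, N5}:
Path 1: N0 → N7 ← N5 ← N4 ← N2 → N6
  N7 is a collider here and neither N7 nor any of its descendants is conditioned on, so the collider stays closed — the path is blocked at N7.
Path 2: N0 → N7 ← N5 → N6
  N7 is a collider here and neither N7 nor any of its descendants is conditioned on, so the collider stays closed — the path is blocked at N7.
Path 3: N0 → N7 ← N5 ← N3 → N6
  N7 is a collider here and neither N7 nor any of its descendants is conditioned on, so the collider stays closed — the path is blocked at N7.
Path 4: N0 → N2 → N4 → N5 → N6
  N2 is a chain here and N2 is conditioned on, so the path is blocked at N2.
Path 5: N0 → N2 → N4 → N5 ← N3 → N6
  N2 is a chain here and N2 is conditioned on, so the path is blocked at N2.
Path 6: N0 → N2 → N6
  N2 is a chain here and N2 is conditioned on, so the path is blocked at N2.
All paths are blocked; N0 ⊥ N6 | {N2, N4, N5} holds.

Yes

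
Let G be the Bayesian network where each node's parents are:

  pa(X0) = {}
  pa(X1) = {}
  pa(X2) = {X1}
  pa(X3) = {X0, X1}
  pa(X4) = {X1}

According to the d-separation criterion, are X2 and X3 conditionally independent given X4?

The only undirected path from X2 to X3 is:
Path 1: X2 ← X1 → X3
  X1 is a fork and X1 is not conditioned on — no node blocks this path, so it is active.
Since the path X2 ← X1 → X3 is active, X2 and X3 are not d-separated given {X4}.

No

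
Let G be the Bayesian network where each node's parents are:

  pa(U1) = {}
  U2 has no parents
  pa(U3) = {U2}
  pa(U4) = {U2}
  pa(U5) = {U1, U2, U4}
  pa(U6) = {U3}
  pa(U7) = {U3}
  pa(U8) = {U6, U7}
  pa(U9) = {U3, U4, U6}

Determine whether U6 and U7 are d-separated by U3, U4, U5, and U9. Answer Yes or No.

5 paths connect U6 and U7; each must be blocked for d-separation to hold:
Path 1: U6 ← U3 → U7
  U3 is a fork here and U3 is conditioned on, so the path is blocked at U3.
Path 2: U6 → U8 ← U7
  U8 is a collider here and neither U8 nor any of its descendants is conditioned on, so the collider stays closed — the path is blocked at U8.
Path 3: U6 → U9 ← U4 ← U2 → U3 → U7
  U4 is a chain here and U4 is conditioned on, so the path is blocked at U4.
Path 4: U6 → U9 ← U4 → U5 ← U2 → U3 → U7
  U4 is a fork here and U4 is conditioned on, so the path is blocked at U4.
Path 5: U6 → U9 ← U3 → U7
  U3 is a fork here and U3 is conditioned on, so the path is blocked at U3.
Since every path is blocked, d-separation holds.

Yes — U6 and U7 are d-separated given {U3, U4, U5, U9}.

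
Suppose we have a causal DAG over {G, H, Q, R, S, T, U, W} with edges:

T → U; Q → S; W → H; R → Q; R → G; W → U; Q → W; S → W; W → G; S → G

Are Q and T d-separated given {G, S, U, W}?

Enumerating the 5 paths from Q to T and testing each for blocking by {G, S, U, W}:
  1. Q → S → W → U ← T — S:chain[blocks]; W:chain[blocks]; U:collider[open] ⇒ blocked
  2. Q → S → G ← W → U ← T — S:chain[blocks]; G:collider[open]; W:fork[blocks]; U:collider[open] ⇒ blocked
  3. Q → W → U ← T — W:chain[blocks]; U:collider[open] ⇒ blocked
  4. Q ← R → G ← S → W → U ← T — R:fork[open]; G:collider[open]; S:fork[blocks]; W:chain[blocks]; U:collider[open] ⇒ blocked
  5. Q ← R → G ← W → U ← T — R:fork[open]; G:collider[open]; W:fork[blocks]; U:collider[open] ⇒ blocked
Since every path is blocked, d-separation holds.

Yes — Q and T are d-separated given {G, S, U, W}.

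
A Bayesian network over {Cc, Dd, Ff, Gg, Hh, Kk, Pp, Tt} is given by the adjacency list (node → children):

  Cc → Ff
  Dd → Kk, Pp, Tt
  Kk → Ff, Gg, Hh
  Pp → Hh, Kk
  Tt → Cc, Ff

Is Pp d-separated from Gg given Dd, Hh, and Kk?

Yes

There are 5 undirected paths between Pp and Gg; checking each against the conditioning set {Dd, Hh, Kk}:
Path 1: Pp ← Dd → Tt → Ff ← Kk → Gg
  Dd is a fork here and Dd is conditioned on, so the path is blocked at Dd.
Path 2: Pp ← Dd → Tt → Cc → Ff ← Kk → Gg
  Dd is a fork here and Dd is conditioned on, so the path is blocked at Dd.
Path 3: Pp ← Dd → Kk → Gg
  Dd is a fork here and Dd is conditioned on, so the path is blocked at Dd.
Path 4: Pp → Hh ← Kk → Gg
  Kk is a fork here and Kk is conditioned on, so the path is blocked at Kk.
Path 5: Pp → Kk → Gg
  Kk is a chain here and Kk is conditioned on, so the path is blocked at Kk.
All paths are blocked; Pp ⊥ Gg | {Dd, Hh, Kk} holds.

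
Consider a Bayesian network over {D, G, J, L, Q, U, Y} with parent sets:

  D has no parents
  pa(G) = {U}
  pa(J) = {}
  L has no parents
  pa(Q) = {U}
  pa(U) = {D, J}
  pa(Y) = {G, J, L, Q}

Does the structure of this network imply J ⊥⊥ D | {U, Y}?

Enumerating the 3 paths from J to D and testing each for blocking by {U, Y}:
Path 1: J → Y ← Q ← U ← D
  U is a chain here and U is conditioned on, so the path is blocked at U.
Path 2: J → Y ← G ← U ← D
  U is a chain here and U is conditioned on, so the path is blocked at U.
Path 3: J → U ← D
  U is a collider and U is conditioned on, which opens it — no node blocks this path, so it is active.
Since the path J → U ← D is active, J and D are not d-separated given {U, Y}.

No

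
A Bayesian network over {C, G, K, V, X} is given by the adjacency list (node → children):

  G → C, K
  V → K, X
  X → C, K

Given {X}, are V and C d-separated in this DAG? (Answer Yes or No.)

Enumerating the 4 paths from V to C and testing each for blocking by {X}:
  1. V → X → C — X:chain[blocks] ⇒ blocked
  2. V → X → K ← G → C — X:chain[blocks]; K:collider[blocks]; G:fork[open] ⇒ blocked
  3. V → K ← X → C — K:collider[blocks]; X:fork[blocks] ⇒ blocked
  4. V → K ← G → C — K:collider[blocks]; G:fork[open] ⇒ blocked
Every path is blocked, so V and C are d-separated given {X}.

Yes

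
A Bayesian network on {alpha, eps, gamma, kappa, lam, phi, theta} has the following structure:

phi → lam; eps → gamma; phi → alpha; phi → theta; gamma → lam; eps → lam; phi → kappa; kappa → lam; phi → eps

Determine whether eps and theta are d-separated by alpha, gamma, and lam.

Enumerating the 5 paths from eps to theta and testing each for blocking by {alpha, gamma, lam}:
Path 1: eps ← phi → theta
  phi is a fork and phi is not conditioned on — no node blocks this path, so it is active.
Path 2: eps → lam ← phi → theta
  lam is a collider and lam is conditioned on, which opens it; phi is a fork and phi is not conditioned on — no node blocks this path, so it is active.
Path 3: eps → lam ← kappa ← phi → theta
  lam is a collider and lam is conditioned on, which opens it; kappa is a chain and kappa is not conditioned on; phi is a fork and phi is not conditioned on — no node blocks this path, so it is active.
Path 4: eps → gamma → lam ← phi → theta
  gamma is a chain here and gamma is conditioned on, so the path is blocked at gamma.
Path 5: eps → gamma → lam ← kappa ← phi → theta
  gamma is a chain here and gamma is conditioned on, so the path is blocked at gamma.
At least one path is unblocked, so d-separation fails.

No — eps and theta are not d-separated given {alpha, gamma, lam}.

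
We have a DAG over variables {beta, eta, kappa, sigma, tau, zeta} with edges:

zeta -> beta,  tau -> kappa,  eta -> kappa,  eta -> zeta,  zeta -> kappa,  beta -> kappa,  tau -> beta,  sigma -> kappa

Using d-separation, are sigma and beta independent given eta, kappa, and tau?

No

Enumerating the 4 paths from sigma to beta and testing each for blocking by {eta, kappa, tau}:
Path 1: sigma → kappa ← zeta → beta
  kappa is a collider and kappa is conditioned on, which opens it; zeta is a fork and zeta is not conditioned on — no node blocks this path, so it is active.
Path 2: sigma → kappa ← eta → zeta → beta
  eta is a fork here and eta is conditioned on, so the path is blocked at eta.
Path 3: sigma → kappa ← tau → beta
  tau is a fork here and tau is conditioned on, so the path is blocked at tau.
Path 4: sigma → kappa ← beta
  kappa is a collider and kappa is conditioned on, which opens it — no node blocks this path, so it is active.
Since the path sigma → kappa ← zeta → beta is active, sigma and beta are not d-separated given {eta, kappa, tau}.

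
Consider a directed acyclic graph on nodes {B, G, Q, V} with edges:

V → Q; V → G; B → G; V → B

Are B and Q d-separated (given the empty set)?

No

Enumerating the 2 paths from B to Q and testing each for blocking by ∅:
Path 1: B ← V → Q
  V is a fork and V is not conditioned on — no node blocks this path, so it is active.
Path 2: B → G ← V → Q
  G is a collider here and neither G nor any of its descendants is conditioned on, so the collider stays closed — the path is blocked at G.
At least one path is unblocked, so d-separation fails.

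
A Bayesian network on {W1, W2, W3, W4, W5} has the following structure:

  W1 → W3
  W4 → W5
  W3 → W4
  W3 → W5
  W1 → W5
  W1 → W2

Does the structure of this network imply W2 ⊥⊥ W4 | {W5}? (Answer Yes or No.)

No

There are 4 undirected paths between W2 and W4; checking each against the conditioning set {W5}:
  1. W2 ← W1 → W5 ← W4 — W1:fork[open]; W5:collider[open] ⇒ active
  2. W2 ← W1 → W5 ← W3 → W4 — W1:fork[open]; W5:collider[open]; W3:fork[open] ⇒ active
  3. W2 ← W1 → W3 → W5 ← W4 — W1:fork[open]; W3:chain[open]; W5:collider[open] ⇒ active
  4. W2 ← W1 → W3 → W4 — W1:fork[open]; W3:chain[open] ⇒ active
At least one path is unblocked, so d-separation fails.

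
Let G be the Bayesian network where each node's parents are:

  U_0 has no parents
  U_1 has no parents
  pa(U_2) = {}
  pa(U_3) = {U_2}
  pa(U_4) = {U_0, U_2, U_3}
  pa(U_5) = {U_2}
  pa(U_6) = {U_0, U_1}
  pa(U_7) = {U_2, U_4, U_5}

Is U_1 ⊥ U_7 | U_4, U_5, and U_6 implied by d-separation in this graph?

No

There are 5 undirected paths between U_1 and U_7; checking each against the conditioning set {U_4, U_5, U_6}:
  1. U_1 → U_6 ← U_0 → U_4 → U_7 — U_6:collider[open]; U_0:fork[open]; U_4:chain[blocks] ⇒ blocked
  2. U_1 → U_6 ← U_0 → U_4 ← U_3 ← U_2 → U_7 — U_6:collider[open]; U_0:fork[open]; U_4:collider[open]; U_3:chain[open]; U_2:fork[open] ⇒ active
  3. U_1 → U_6 ← U_0 → U_4 ← U_3 ← U_2 → U_5 → U_7 — U_6:collider[open]; U_0:fork[open]; U_4:collider[open]; U_3:chain[open]; U_2:fork[open]; U_5:chain[blocks] ⇒ blocked
  4. U_1 → U_6 ← U_0 → U_4 ← U_2 → U_7 — U_6:collider[open]; U_0:fork[open]; U_4:collider[open]; U_2:fork[open] ⇒ active
  5. U_1 → U_6 ← U_0 → U_4 ← U_2 → U_5 → U_7 — U_6:collider[open]; U_0:fork[open]; U_4:collider[open]; U_2:fork[open]; U_5:chain[blocks] ⇒ blocked
Since the path U_1 → U_6 ← U_0 → U_4 ← U_3 ← U_2 → U_7 is active, U_1 and U_7 are not d-separated given {U_4, U_5, U_6}.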